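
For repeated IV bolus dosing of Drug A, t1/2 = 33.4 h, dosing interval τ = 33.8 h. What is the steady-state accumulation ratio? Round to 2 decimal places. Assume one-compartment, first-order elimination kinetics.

k = ln2 / t½ = 0.693147 / 33.4 = 0.02075 h⁻¹
e^(−kτ) = e^(−0.02075 × 33.8) = 0.4959
Accumulation ratio R = 1 / (1 − e^(−kτ)) = 1 / (1 − 0.4959) = 1.984

1.98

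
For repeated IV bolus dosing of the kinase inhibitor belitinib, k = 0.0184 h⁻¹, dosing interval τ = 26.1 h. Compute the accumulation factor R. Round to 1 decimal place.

e^(−kτ) = e^(−0.01840 × 26.1) = 0.6186
Accumulation ratio R = 1 / (1 − e^(−kτ)) = 1 / (1 − 0.6186) = 2.622

2.6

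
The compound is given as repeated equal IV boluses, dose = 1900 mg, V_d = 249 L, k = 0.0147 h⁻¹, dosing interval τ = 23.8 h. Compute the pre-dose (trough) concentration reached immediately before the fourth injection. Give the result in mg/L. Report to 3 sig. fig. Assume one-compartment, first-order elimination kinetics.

C₀ per dose = Dose / Vd = 1900 / 249 = 7.631 mg/L
Fraction remaining after one interval: r = e^(−kτ) = e^(−0.01470 × 23.8) = 0.7048
Before dose 4, 3 doses have been given (aged 1τ, 2τ, 3τ).
C_trough = C₀ × (r + r² + … + r^3) = C₀ × r(1−r^3)/(1−r)
        = 7.631 × 0.7048 × (1 − 0.3501) / (1 − 0.7048) = 11.84 mg/L

11.8 mg/L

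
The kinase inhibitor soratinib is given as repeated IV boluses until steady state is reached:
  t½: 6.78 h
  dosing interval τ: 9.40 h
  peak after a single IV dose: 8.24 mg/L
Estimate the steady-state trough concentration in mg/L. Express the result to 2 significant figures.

5.1 mg/L

k = ln2 / t½ = 0.693147 / 6.78 = 0.1022 h⁻¹
e^(−kτ) = e^(−0.1022 × 9.40) = 0.3826
Accumulation ratio R = 1 / (1 − e^(−kτ)) = 1 / (1 − 0.3826) = 1.620
Steady-state trough = C₀ × R × e^(−kτ) = 8.24 × 1.620 × 0.3826 = 5.107 mg/L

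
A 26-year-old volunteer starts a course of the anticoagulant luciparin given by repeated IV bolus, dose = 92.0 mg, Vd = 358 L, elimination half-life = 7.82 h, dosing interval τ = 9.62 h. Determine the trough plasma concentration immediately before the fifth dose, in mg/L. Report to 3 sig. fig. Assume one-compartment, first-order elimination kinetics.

0.185 mg/L

C₀ per dose = Dose / Vd = 92.0 / 358 = 0.2570 mg/L
k = ln2 / t½ = 0.693147 / 7.82 = 0.08864 h⁻¹
Fraction remaining after one interval: r = e^(−kτ) = e^(−0.08864 × 9.62) = 0.4263
Before dose 5, 4 doses have been given (aged 1τ, 2τ, 3τ, 4τ).
C_trough = C₀ × (r + r² + … + r^4) = C₀ × r(1−r^4)/(1−r)
        = 0.2570 × 0.4263 × (1 − 0.03303) / (1 − 0.4263) = 0.1847 mg/L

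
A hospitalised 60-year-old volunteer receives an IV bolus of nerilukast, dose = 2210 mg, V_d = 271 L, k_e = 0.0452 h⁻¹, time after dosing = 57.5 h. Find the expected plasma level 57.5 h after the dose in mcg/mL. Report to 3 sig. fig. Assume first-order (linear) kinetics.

C₀ = Dose / Vd = 2210 / 271 = 8.155 mg/L
C = C₀ · e^(−k·t) = 8.155 × e^(−0.04520 × 57.5)
  = 8.155 × 0.07435 = 0.6063 mg/L
(0.6063 mg/L = 0.6063 mcg/mL)

0.606 mcg/mL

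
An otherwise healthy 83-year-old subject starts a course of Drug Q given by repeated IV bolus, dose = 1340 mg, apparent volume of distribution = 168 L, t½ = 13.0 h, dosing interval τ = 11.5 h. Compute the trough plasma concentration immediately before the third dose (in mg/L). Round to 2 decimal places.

C₀ per dose = Dose / Vd = 1340 / 168 = 7.976 mg/L
k = ln2 / t½ = 0.693147 / 13.0 = 0.05332 h⁻¹
Fraction remaining after one interval: r = e^(−kτ) = e^(−0.05332 × 11.5) = 0.5416
Before dose 3, 2 doses have been given (aged 1τ, 2τ).
C_trough = C₀ × (r + r²) = 7.976 × (0.5416 + 0.2933) = 6.659 mg/L

6.66 mg/L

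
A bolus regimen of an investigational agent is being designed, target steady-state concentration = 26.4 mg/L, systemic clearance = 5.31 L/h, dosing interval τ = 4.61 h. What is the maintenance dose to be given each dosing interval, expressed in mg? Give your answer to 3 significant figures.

At steady state, Dose/τ = Css × CL.
Dose = Css × CL × τ = 26.4 × 5.310 × 4.61 = 646.2 mg

646 mg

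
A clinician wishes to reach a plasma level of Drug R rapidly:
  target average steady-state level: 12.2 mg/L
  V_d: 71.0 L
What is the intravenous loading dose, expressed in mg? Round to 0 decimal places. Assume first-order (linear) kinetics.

LD = Css × Vd = 12.2 × 71.0 = 866.2 mg

866 mg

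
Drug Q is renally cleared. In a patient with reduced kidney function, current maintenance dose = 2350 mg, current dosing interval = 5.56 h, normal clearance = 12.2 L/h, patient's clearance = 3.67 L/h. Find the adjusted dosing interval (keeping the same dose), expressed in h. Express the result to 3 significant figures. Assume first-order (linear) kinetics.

To keep the same average steady-state level, dosing rate must scale with clearance.
CL ratio = 3.67 / 12.2 = 0.3008
New interval (same dose) = 5.56 / 0.3008 = 18.48 h

18.5 h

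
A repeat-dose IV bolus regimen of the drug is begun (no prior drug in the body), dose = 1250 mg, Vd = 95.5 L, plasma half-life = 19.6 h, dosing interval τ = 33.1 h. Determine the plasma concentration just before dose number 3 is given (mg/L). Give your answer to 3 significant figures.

5.32 mg/L

C₀ per dose = Dose / Vd = 1250 / 95.5 = 13.09 mg/L
k = ln2 / t½ = 0.693147 / 19.6 = 0.03536 h⁻¹
Fraction remaining after one interval: r = e^(−kτ) = e^(−0.03536 × 33.1) = 0.3102
Before dose 3, 2 doses have been given (aged 1τ, 2τ).
C_trough = C₀ × (r + r²) = 13.09 × (0.3102 + 0.09622) = 5.320 mg/L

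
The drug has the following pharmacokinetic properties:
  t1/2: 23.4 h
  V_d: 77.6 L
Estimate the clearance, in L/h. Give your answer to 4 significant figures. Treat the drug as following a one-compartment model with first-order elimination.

2.299 L/h

k = ln2 / t½ = 0.693147 / 23.4 = 0.02962 h⁻¹
CL = k × Vd = 0.02962 × 77.6 = 2.299 L/h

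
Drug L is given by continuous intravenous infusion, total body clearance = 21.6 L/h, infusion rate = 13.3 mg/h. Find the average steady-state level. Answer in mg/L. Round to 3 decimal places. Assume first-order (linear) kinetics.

0.616 mg/L

At steady state Css = R₀ / CL = 13.3 / 21.60 = 0.6157 mg/L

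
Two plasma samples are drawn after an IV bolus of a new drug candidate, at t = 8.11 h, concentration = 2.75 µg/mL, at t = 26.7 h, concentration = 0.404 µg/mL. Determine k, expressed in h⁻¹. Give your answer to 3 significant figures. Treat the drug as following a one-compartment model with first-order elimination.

k = ln(C₁/C₂) / (t₂ − t₁) = ln(2.75/0.404) / (26.7 − 8.11)
  = 1.918 / 18.59 = 0.1032 h⁻¹

0.103 h⁻¹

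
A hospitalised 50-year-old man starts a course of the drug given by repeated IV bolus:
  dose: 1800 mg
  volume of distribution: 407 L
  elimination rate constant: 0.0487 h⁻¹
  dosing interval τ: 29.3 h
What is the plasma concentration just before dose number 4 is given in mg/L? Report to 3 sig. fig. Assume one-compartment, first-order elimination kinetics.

1.38 mg/L

C₀ per dose = Dose / Vd = 1800 / 407 = 4.423 mg/L
Fraction remaining after one interval: r = e^(−kτ) = e^(−0.04870 × 29.3) = 0.2400
Before dose 4, 3 doses have been given (aged 1τ, 2τ, 3τ).
C_trough = C₀ × (r + r² + … + r^3) = C₀ × r(1−r^3)/(1−r)
        = 4.423 × 0.2400 × (1 − 0.01382) / (1 − 0.2400) = 1.377 mg/L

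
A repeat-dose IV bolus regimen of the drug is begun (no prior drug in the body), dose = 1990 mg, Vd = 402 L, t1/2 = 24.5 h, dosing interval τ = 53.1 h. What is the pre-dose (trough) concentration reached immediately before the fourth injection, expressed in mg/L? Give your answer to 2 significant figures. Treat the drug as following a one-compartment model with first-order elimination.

C₀ per dose = Dose / Vd = 1990 / 402 = 4.950 mg/L
k = ln2 / t½ = 0.693147 / 24.5 = 0.02829 h⁻¹
Fraction remaining after one interval: r = e^(−kτ) = e^(−0.02829 × 53.1) = 0.2226
Before dose 4, 3 doses have been given (aged 1τ, 2τ, 3τ).
C_trough = C₀ × (r + r² + … + r^3) = C₀ × r(1−r^3)/(1−r)
        = 4.950 × 0.2226 × (1 − 0.01103) / (1 − 0.2226) = 1.402 mg/L

1.4 mg/L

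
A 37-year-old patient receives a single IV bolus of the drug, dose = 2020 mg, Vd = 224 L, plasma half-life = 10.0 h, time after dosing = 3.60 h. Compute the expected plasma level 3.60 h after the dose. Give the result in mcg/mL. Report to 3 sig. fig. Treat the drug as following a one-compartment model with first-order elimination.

7.03 mcg/mL

C₀ = Dose / Vd = 2020 / 224 = 9.018 mg/L
k = ln2 / t½ = 0.693147 / 10.0 = 0.06931 h⁻¹
C = C₀ · e^(−k·t) = 9.018 × e^(−0.06931 × 3.60)
  = 9.018 × 0.7792 = 7.027 mg/L
(7.027 mg/L = 7.027 mcg/mL)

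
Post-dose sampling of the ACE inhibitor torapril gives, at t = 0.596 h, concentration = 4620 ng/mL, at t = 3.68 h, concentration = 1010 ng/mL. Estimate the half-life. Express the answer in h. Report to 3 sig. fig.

k = ln(C₁/C₂) / (t₂ − t₁) = ln(4620/1010) / (3.68 − 0.596)
  = 1.520 / 3.084 = 0.4929 h⁻¹
t½ = ln2 / k = 0.693147 / 0.4929 = 1.406 h

1.41 h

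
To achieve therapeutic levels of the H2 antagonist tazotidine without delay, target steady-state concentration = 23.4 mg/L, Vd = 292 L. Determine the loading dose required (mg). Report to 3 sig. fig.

LD = Css × Vd = 23.4 × 292 = 6833 mg

6830 mg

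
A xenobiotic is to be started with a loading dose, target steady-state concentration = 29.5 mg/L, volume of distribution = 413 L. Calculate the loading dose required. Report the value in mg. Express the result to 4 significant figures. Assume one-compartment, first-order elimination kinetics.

LD = Css × Vd = 29.5 × 413 = 12180 mg

12180 mg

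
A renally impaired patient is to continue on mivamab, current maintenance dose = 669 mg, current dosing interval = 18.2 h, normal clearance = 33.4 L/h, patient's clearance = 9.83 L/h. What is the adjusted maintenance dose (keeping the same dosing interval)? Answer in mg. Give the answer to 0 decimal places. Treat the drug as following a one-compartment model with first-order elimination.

To keep the same average steady-state level, dosing rate must scale with clearance.
CL ratio = 9.83 / 33.4 = 0.2943
New dose (same interval) = 669 × 0.2943 = 196.9 mg

197 mg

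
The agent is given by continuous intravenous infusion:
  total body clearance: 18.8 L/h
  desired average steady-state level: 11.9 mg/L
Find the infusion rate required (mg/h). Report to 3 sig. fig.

At steady state, infusion rate R₀ = Css × CL = 11.9 × 18.80 = 223.7 mg/h

224 mg/h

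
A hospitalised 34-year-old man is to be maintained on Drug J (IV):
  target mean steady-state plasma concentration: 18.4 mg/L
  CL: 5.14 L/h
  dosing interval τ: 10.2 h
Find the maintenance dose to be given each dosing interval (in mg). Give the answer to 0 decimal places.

965 mg

At steady state, Dose/τ = Css × CL.
Dose = Css × CL × τ = 18.4 × 5.140 × 10.2 = 964.7 mg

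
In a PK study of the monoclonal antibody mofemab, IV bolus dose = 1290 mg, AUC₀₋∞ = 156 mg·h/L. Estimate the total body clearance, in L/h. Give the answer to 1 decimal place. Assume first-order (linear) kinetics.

8.3 L/h

CL = Dose / AUC = 1290 / 156 = 8.269 L/h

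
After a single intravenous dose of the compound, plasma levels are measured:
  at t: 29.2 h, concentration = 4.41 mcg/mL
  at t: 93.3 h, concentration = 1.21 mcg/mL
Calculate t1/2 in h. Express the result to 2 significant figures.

k = ln(C₁/C₂) / (t₂ − t₁) = ln(4.41/1.21) / (93.3 − 29.2)
  = 1.293 / 64.10 = 0.02017 h⁻¹
t½ = ln2 / k = 0.693147 / 0.02017 = 34.37 h

34 h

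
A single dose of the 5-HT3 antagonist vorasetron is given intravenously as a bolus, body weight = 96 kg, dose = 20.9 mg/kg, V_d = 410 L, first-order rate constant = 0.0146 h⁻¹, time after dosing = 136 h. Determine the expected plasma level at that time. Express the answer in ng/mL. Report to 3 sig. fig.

672 ng/mL

Total dose = 20.9 × 96 = 2006 mg
C₀ = Dose / Vd = 2006 / 410 = 4.893 mg/L
C = C₀ · e^(−k·t) = 4.893 × e^(−0.01460 × 136)
  = 4.893 × 0.1373 = 0.6718 mg/L
Convert: 0.6718 mg/L × 1000 = 671.8 ng/mL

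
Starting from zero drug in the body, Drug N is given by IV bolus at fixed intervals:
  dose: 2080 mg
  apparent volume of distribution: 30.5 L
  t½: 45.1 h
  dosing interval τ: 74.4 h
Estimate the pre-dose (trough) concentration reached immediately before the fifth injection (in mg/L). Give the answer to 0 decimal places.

32 mg/L

C₀ per dose = Dose / Vd = 2080 / 30.5 = 68.20 mg/L
k = ln2 / t½ = 0.693147 / 45.1 = 0.01537 h⁻¹
Fraction remaining after one interval: r = e^(−kτ) = e^(−0.01537 × 74.4) = 0.3187
Before dose 5, 4 doses have been given (aged 1τ, 2τ, 3τ, 4τ).
C_trough = C₀ × (r + r² + … + r^4) = C₀ × r(1−r^4)/(1−r)
        = 68.20 × 0.3187 × (1 − 0.01032) / (1 − 0.3187) = 31.57 mg/L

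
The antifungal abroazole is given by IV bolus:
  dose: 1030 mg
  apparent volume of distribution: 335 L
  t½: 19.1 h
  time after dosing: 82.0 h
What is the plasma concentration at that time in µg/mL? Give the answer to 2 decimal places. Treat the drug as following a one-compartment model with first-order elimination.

0.16 µg/mL

C₀ = Dose / Vd = 1030 / 335 = 3.075 mg/L
k = ln2 / t½ = 0.693147 / 19.1 = 0.03629 h⁻¹
C = C₀ · e^(−k·t) = 3.075 × e^(−0.03629 × 82.0)
  = 3.075 × 0.05101 = 0.1569 mg/L
(0.1569 mg/L = 0.1569 µg/mL)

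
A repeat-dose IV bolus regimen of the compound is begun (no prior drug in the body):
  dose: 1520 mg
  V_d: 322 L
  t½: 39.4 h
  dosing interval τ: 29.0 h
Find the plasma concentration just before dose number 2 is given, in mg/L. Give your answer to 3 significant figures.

2.83 mg/L

C₀ per dose = Dose / Vd = 1520 / 322 = 4.720 mg/L
k = ln2 / t½ = 0.693147 / 39.4 = 0.01759 h⁻¹
Fraction remaining after one interval: r = e^(−kτ) = e^(−0.01759 × 29.0) = 0.6004
Before dose 2, 1 dose has been given (aged 1τ).
C_trough = C₀ × r = 4.720 × 0.6004 = 2.834 mg/L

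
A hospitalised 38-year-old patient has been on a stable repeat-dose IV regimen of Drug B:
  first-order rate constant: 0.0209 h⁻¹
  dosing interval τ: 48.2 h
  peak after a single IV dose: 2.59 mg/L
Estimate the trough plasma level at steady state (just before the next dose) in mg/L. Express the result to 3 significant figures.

1.49 mg/L

e^(−kτ) = e^(−0.02090 × 48.2) = 0.3652
Accumulation ratio R = 1 / (1 − e^(−kτ)) = 1 / (1 − 0.3652) = 1.575
Steady-state trough = C₀ × R × e^(−kτ) = 2.59 × 1.575 × 0.3652 = 1.490 mg/L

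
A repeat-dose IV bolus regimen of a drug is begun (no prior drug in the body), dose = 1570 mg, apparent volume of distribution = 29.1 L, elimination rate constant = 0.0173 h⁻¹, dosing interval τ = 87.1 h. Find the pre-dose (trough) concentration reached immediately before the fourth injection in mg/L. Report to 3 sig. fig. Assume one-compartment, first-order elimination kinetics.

C₀ per dose = Dose / Vd = 1570 / 29.1 = 53.95 mg/L
Fraction remaining after one interval: r = e^(−kτ) = e^(−0.01730 × 87.1) = 0.2216
Before dose 4, 3 doses have been given (aged 1τ, 2τ, 3τ).
C_trough = C₀ × (r + r² + … + r^3) = C₀ × r(1−r^3)/(1−r)
        = 53.95 × 0.2216 × (1 − 0.01088) / (1 − 0.2216) = 15.19 mg/L

15.2 mg/L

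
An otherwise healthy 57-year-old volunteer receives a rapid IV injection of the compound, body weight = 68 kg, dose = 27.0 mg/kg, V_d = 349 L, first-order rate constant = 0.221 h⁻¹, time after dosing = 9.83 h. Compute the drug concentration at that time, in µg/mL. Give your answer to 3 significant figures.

0.599 µg/mL

Total dose = 27.0 × 68 = 1836 mg
C₀ = Dose / Vd = 1836 / 349 = 5.261 mg/L
C = C₀ · e^(−k·t) = 5.261 × e^(−0.2210 × 9.83)
  = 5.261 × 0.1139 = 0.5992 mg/L
(0.5992 mg/L = 0.5992 µg/mL)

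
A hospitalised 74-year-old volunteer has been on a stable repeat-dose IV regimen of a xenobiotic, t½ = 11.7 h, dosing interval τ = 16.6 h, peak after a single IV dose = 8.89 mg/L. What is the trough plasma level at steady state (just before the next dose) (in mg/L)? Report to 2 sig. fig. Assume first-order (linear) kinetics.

5.3 mg/L

k = ln2 / t½ = 0.693147 / 11.7 = 0.05924 h⁻¹
e^(−kτ) = e^(−0.05924 × 16.6) = 0.3740
Accumulation ratio R = 1 / (1 − e^(−kτ)) = 1 / (1 − 0.3740) = 1.597
Steady-state trough = C₀ × R × e^(−kτ) = 8.89 × 1.597 × 0.3740 = 5.310 mg/L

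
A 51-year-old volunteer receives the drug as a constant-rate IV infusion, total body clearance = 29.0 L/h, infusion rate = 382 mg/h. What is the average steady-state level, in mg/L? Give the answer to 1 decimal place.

13.2 mg/L

At steady state Css = R₀ / CL = 382 / 29.00 = 13.17 mg/L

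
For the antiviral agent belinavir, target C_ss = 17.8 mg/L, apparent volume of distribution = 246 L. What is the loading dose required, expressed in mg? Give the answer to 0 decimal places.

LD = Css × Vd = 17.8 × 246 = 4379 mg

4379 mg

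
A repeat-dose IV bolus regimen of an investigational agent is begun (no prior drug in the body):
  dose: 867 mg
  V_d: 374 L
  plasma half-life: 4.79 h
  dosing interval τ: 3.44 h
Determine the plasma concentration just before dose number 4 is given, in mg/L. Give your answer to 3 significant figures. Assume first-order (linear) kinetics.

C₀ per dose = Dose / Vd = 867 / 374 = 2.318 mg/L
k = ln2 / t½ = 0.693147 / 4.79 = 0.1447 h⁻¹
Fraction remaining after one interval: r = e^(−kτ) = e^(−0.1447 × 3.44) = 0.6079
Before dose 4, 3 doses have been given (aged 1τ, 2τ, 3τ).
C_trough = C₀ × (r + r² + … + r^3) = C₀ × r(1−r^3)/(1−r)
        = 2.318 × 0.6079 × (1 − 0.2246) / (1 − 0.6079) = 2.787 mg/L

2.79 mg/L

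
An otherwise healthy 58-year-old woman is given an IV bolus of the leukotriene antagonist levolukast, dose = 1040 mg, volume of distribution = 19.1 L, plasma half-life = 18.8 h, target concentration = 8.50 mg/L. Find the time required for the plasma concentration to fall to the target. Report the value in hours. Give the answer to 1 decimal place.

C₀ = Dose / Vd = 1040 / 19.1 = 54.45 mg/L
k = ln2 / t½ = 0.693147 / 18.8 = 0.03687 h⁻¹
t = ln(C₀ / C) / k = ln(54.45 / 8.50) / 0.03687
  = ln(6.406) / 0.03687 = 1.857 / 0.03687 = 50.37 h

50.4 h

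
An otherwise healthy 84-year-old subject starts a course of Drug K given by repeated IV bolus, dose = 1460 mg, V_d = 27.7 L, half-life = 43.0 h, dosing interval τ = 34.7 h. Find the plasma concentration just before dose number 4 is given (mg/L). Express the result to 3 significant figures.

C₀ per dose = Dose / Vd = 1460 / 27.7 = 52.71 mg/L
k = ln2 / t½ = 0.693147 / 43.0 = 0.01612 h⁻¹
Fraction remaining after one interval: r = e^(−kτ) = e^(−0.01612 × 34.7) = 0.5716
Before dose 4, 3 doses have been given (aged 1τ, 2τ, 3τ).
C_trough = C₀ × (r + r² + … + r^3) = C₀ × r(1−r^3)/(1−r)
        = 52.71 × 0.5716 × (1 − 0.1868) / (1 − 0.5716) = 57.19 mg/L

57.2 mg/L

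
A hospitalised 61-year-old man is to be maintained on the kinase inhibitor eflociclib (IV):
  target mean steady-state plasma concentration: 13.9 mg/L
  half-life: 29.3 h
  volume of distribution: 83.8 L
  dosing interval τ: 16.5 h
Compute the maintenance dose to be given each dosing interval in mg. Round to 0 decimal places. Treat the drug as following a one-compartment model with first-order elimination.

455 mg

k = ln2 / t½ = 0.693147 / 29.3 = 0.02366 h⁻¹
CL = k × Vd = 0.02366 × 83.8 = 1.983 L/h
At steady state, Dose/τ = Css × CL.
Dose = Css × CL × τ = 13.9 × 1.983 × 16.5 = 454.8 mg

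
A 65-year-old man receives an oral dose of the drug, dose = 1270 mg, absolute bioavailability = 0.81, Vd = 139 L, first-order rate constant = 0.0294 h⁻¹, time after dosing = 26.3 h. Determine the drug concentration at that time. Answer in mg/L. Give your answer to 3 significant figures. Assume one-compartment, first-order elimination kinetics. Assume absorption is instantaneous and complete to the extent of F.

Amount reaching circulation = F × Dose = 0.81 × 1270 = 1029 mg
C₀ = F·Dose / Vd = 1029 / 139 = 7.403 mg/L
C = C₀ · e^(−k·t) = 7.403 × e^(−0.02940 × 26.3)
  = 7.403 × 0.4615 = 3.416 mg/L

3.42 mg/L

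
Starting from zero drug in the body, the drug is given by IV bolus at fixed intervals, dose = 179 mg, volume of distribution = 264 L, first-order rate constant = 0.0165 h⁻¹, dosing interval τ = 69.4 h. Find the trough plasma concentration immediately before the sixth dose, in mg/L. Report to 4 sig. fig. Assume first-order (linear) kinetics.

C₀ per dose = Dose / Vd = 179 / 264 = 0.6780 mg/L
Fraction remaining after one interval: r = e^(−kτ) = e^(−0.01650 × 69.4) = 0.3182
Before dose 6, 5 doses have been given (aged 1τ, 2τ, 3τ, 4τ, 5τ).
C_trough = C₀ × (r + r² + … + r^5) = C₀ × r(1−r^5)/(1−r)
        = 0.6780 × 0.3182 × (1 − 0.003262) / (1 − 0.3182) = 0.3154 mg/L

0.3154 mg/L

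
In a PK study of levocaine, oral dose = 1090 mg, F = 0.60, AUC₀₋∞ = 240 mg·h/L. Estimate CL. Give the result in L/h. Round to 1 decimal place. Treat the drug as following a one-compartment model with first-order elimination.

2.7 L/h

CL = F·Dose / AUC = 0.60 × 1090 / 240 = 2.725 L/h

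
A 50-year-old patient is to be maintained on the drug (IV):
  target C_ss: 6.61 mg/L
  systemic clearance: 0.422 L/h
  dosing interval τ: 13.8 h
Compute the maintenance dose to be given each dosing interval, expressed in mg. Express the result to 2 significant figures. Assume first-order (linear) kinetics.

At steady state, Dose/τ = Css × CL.
Dose = Css × CL × τ = 6.61 × 0.4220 × 13.8 = 38.49 mg

38 mg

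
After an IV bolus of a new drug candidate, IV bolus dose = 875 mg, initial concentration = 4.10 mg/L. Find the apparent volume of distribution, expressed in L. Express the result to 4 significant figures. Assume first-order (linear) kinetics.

Vd = Dose / C₀ = 875.0 / 4.10 = 213.4 L

213.4 L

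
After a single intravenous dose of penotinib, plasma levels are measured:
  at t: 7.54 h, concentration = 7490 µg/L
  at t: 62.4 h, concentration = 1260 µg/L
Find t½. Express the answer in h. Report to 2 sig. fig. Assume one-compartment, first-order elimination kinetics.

k = ln(C₁/C₂) / (t₂ − t₁) = ln(7490/1260) / (62.4 − 7.54)
  = 1.782 / 54.86 = 0.03248 h⁻¹
t½ = ln2 / k = 0.693147 / 0.03248 = 21.34 h

21 h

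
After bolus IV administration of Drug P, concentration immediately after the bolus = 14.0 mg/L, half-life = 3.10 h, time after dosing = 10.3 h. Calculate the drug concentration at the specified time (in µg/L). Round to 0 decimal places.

k = ln2 / t½ = 0.693147 / 3.10 = 0.2236 h⁻¹
C = C₀ · e^(−k·t) = 14.00 × e^(−0.2236 × 10.3)
  = 14.00 × 0.09995 = 1.399 mg/L
Convert: 1.399 mg/L × 1000 = 1399 µg/L

1399 µg/L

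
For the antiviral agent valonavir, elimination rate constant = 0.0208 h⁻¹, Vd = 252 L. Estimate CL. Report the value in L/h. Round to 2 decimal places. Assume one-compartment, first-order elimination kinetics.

CL = k × Vd = 0.0208 × 252 = 5.242 L/h

5.24 L/h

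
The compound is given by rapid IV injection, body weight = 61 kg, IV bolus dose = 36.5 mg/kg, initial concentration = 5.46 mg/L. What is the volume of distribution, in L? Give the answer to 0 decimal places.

408 L

Dose = 36.5 × 61 = 2227 mg
Vd = Dose / C₀ = 2227 / 5.46 = 407.9 L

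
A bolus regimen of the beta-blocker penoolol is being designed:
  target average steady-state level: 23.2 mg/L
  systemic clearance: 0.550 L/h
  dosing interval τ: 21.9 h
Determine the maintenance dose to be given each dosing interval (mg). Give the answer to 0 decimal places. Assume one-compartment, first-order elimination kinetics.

At steady state, Dose/τ = Css × CL.
Dose = Css × CL × τ = 23.2 × 0.5500 × 21.9 = 279.4 mg

279 mg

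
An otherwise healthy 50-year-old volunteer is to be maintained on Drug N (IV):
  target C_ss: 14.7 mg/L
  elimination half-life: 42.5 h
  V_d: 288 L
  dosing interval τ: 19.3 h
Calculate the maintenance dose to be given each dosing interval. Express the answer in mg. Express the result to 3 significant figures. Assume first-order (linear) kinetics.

1330 mg

k = ln2 / t½ = 0.693147 / 42.5 = 0.01631 h⁻¹
CL = k × Vd = 0.01631 × 288 = 4.697 L/h
At steady state, Dose/τ = Css × CL.
Dose = Css × CL × τ = 14.7 × 4.697 × 19.3 = 1333 mg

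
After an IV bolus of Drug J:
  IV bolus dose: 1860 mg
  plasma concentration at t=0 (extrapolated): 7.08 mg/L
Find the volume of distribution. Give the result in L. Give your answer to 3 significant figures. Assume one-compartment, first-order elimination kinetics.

263 L

Vd = Dose / C₀ = 1860 / 7.08 = 262.7 L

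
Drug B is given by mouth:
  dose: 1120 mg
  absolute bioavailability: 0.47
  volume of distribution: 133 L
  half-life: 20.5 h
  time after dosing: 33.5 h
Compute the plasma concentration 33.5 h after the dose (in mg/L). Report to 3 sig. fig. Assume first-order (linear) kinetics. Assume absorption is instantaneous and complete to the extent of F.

Amount reaching circulation = F × Dose = 0.47 × 1120 = 526.4 mg
C₀ = F·Dose / Vd = 526.4 / 133 = 3.958 mg/L
k = ln2 / t½ = 0.693147 / 20.5 = 0.03381 h⁻¹
C = C₀ · e^(−k·t) = 3.958 × e^(−0.03381 × 33.5)
  = 3.958 × 0.3222 = 1.275 mg/L

1.28 mg/L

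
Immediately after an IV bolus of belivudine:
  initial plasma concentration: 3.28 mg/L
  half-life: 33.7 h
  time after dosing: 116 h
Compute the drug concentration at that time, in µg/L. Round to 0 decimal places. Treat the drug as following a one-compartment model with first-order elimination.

k = ln2 / t½ = 0.693147 / 33.7 = 0.02057 h⁻¹
C = C₀ · e^(−k·t) = 3.280 × e^(−0.02057 × 116)
  = 3.280 × 0.09199 = 0.3017 mg/L
Convert: 0.3017 mg/L × 1000 = 301.7 µg/L

302 µg/L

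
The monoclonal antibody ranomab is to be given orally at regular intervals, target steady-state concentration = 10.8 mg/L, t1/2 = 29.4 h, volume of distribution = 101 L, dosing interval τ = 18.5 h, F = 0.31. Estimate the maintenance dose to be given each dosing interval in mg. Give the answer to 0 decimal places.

k = ln2 / t½ = 0.693147 / 29.4 = 0.02358 h⁻¹
CL = k × Vd = 0.02358 × 101 = 2.382 L/h
At steady state, F × (Dose/τ) = Css × CL.
Dose = Css × CL × τ / F = 10.8 × 2.382 × 18.5 / 0.31 = 1535 mg

1535 mg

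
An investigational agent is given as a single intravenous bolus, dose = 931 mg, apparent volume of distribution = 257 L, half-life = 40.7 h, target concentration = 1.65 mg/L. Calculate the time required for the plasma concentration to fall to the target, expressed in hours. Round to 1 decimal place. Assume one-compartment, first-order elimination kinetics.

46.2 h

C₀ = Dose / Vd = 931.0 / 257 = 3.623 mg/L
k = ln2 / t½ = 0.693147 / 40.7 = 0.01703 h⁻¹
t = ln(C₀ / C) / k = ln(3.623 / 1.65) / 0.01703
  = ln(2.196) / 0.01703 = 0.7866 / 0.01703 = 46.19 h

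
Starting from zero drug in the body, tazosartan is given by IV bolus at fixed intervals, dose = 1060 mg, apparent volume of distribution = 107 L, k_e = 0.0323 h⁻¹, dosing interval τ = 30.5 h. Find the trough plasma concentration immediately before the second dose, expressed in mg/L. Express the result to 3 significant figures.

3.70 mg/L

C₀ per dose = Dose / Vd = 1060 / 107 = 9.907 mg/L
Fraction remaining after one interval: r = e^(−kτ) = e^(−0.03230 × 30.5) = 0.3734
Before dose 2, 1 dose has been given (aged 1τ).
C_trough = C₀ × r = 9.907 × 0.3734 = 3.699 mg/L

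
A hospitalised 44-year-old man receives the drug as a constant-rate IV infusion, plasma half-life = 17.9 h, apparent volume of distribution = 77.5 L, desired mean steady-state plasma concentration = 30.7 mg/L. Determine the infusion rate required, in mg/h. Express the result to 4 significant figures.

k = ln2 / t½ = 0.693147 / 17.9 = 0.03872 h⁻¹
CL = k × Vd = 0.03872 × 77.5 = 3.001 L/h
At steady state, infusion rate R₀ = Css × CL = 30.7 × 3.001 = 92.13 mg/h

92.13 mg/h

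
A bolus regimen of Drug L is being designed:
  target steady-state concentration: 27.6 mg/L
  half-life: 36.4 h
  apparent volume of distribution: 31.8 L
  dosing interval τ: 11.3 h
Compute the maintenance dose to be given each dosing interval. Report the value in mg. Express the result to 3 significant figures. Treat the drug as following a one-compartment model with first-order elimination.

189 mg

k = ln2 / t½ = 0.693147 / 36.4 = 0.01904 h⁻¹
CL = k × Vd = 0.01904 × 31.8 = 0.6055 L/h
At steady state, Dose/τ = Css × CL.
Dose = Css × CL × τ = 27.6 × 0.6055 × 11.3 = 188.8 mg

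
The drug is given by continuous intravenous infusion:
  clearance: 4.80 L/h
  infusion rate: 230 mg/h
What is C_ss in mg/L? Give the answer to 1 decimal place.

47.9 mg/L

At steady state Css = R₀ / CL = 230 / 4.800 = 47.92 mg/L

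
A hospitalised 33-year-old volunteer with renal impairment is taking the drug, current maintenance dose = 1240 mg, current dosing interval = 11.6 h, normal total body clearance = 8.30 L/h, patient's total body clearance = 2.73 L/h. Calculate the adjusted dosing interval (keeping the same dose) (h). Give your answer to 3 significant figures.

To keep the same average steady-state level, dosing rate must scale with clearance.
CL ratio = 2.73 / 8.30 = 0.3289
New interval (same dose) = 11.6 / 0.3289 = 35.27 h

35.3 h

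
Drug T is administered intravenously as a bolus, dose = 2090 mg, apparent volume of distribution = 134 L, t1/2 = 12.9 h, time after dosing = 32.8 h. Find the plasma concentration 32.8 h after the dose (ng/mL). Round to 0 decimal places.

C₀ = Dose / Vd = 2090 / 134 = 15.60 mg/L
k = ln2 / t½ = 0.693147 / 12.9 = 0.05373 h⁻¹
C = C₀ · e^(−k·t) = 15.60 × e^(−0.05373 × 32.8)
  = 15.60 × 0.1716 = 2.677 mg/L
Convert: 2.677 mg/L × 1000 = 2677 ng/mL

2677 ng/mL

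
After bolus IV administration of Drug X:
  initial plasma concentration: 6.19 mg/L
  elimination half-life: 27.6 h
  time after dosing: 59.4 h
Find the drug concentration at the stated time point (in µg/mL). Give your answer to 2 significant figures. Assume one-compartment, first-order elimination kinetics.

k = ln2 / t½ = 0.693147 / 27.6 = 0.02511 h⁻¹
C = C₀ · e^(−k·t) = 6.190 × e^(−0.02511 × 59.4)
  = 6.190 × 0.2250 = 1.393 mg/L
(1.393 mg/L = 1.393 µg/mL)

1.4 µg/mL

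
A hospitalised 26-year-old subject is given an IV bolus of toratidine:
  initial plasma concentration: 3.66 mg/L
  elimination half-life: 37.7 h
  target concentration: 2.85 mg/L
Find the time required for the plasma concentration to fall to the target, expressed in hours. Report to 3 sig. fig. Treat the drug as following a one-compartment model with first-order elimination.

k = ln2 / t½ = 0.693147 / 37.7 = 0.01839 h⁻¹
t = ln(C₀ / C) / k = ln(3.660 / 2.85) / 0.01839
  = ln(1.284) / 0.01839 = 0.2500 / 0.01839 = 13.59 h

13.6 h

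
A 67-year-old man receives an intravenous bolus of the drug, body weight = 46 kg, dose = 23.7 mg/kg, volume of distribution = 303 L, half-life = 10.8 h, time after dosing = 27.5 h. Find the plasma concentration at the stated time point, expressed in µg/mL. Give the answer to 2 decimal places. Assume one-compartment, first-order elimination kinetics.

Total dose = 23.7 × 46 = 1090 mg
C₀ = Dose / Vd = 1090 / 303 = 3.597 mg/L
k = ln2 / t½ = 0.693147 / 10.8 = 0.06418 h⁻¹
C = C₀ · e^(−k·t) = 3.597 × e^(−0.06418 × 27.5)
  = 3.597 × 0.1712 = 0.6158 mg/L
(0.6158 mg/L = 0.6158 µg/mL)

0.62 µg/mL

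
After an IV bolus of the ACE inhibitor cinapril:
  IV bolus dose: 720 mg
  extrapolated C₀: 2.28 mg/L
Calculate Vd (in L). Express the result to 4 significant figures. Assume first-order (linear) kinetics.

Vd = Dose / C₀ = 720.0 / 2.28 = 315.8 L

315.8 L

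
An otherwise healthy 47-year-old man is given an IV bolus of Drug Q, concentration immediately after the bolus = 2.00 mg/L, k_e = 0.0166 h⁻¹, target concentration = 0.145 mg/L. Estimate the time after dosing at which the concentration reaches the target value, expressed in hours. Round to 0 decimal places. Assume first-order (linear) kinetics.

t = ln(C₀ / C) / k = ln(2.000 / 0.145) / 0.01660
  = ln(13.79) / 0.01660 = 2.624 / 0.01660 = 158.1 h

158 h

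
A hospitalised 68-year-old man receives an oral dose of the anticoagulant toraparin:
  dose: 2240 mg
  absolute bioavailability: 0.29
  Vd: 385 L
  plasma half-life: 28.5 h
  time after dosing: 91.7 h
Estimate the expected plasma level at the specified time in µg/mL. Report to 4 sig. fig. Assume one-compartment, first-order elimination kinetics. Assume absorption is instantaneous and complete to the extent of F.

Amount reaching circulation = F × Dose = 0.29 × 2240 = 649.6 mg
C₀ = F·Dose / Vd = 649.6 / 385 = 1.687 mg/L
k = ln2 / t½ = 0.693147 / 28.5 = 0.02432 h⁻¹
C = C₀ · e^(−k·t) = 1.687 × e^(−0.02432 × 91.7)
  = 1.687 × 0.1075 = 0.1814 mg/L
(0.1814 mg/L = 0.1814 µg/mL)

0.1814 µg/mL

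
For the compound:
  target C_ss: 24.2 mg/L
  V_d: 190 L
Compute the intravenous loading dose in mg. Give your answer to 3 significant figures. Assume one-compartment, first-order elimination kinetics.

LD = Css × Vd = 24.2 × 190 = 4598 mg

4600 mg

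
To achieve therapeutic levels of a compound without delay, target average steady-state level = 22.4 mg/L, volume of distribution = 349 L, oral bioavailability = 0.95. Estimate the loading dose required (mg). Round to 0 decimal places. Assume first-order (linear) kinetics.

LD = Css × Vd / F = 22.4 × 349 / 0.95 = 8229 mg

8229 mg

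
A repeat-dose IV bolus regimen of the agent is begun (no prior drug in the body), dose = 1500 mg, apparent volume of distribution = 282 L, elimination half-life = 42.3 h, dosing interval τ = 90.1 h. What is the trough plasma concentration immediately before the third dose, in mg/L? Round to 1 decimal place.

C₀ per dose = Dose / Vd = 1500 / 282 = 5.319 mg/L
k = ln2 / t½ = 0.693147 / 42.3 = 0.01639 h⁻¹
Fraction remaining after one interval: r = e^(−kτ) = e^(−0.01639 × 90.1) = 0.2284
Before dose 3, 2 doses have been given (aged 1τ, 2τ).
C_trough = C₀ × (r + r²) = 5.319 × (0.2284 + 0.05217) = 1.492 mg/L

1.5 mg/L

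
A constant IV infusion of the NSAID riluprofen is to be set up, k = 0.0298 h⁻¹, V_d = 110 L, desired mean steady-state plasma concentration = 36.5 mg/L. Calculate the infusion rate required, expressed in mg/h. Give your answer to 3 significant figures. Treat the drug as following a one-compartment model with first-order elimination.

120 mg/h

CL = k × Vd = 0.02980 × 110 = 3.278 L/h
At steady state, infusion rate R₀ = Css × CL = 36.5 × 3.278 = 119.6 mg/h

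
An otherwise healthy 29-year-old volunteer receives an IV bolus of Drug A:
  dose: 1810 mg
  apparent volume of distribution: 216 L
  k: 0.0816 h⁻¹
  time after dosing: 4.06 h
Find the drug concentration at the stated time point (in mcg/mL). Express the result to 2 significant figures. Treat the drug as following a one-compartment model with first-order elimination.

C₀ = Dose / Vd = 1810 / 216 = 8.380 mg/L
C = C₀ · e^(−k·t) = 8.380 × e^(−0.08160 × 4.06)
  = 8.380 × 0.7180 = 6.017 mg/L
(6.017 mg/L = 6.017 mcg/mL)

6.0 mcg/mL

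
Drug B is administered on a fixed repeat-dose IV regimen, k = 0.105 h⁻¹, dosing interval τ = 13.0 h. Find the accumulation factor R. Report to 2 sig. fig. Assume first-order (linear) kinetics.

1.3

e^(−kτ) = e^(−0.1050 × 13.0) = 0.2554
Accumulation ratio R = 1 / (1 − e^(−kτ)) = 1 / (1 − 0.2554) = 1.343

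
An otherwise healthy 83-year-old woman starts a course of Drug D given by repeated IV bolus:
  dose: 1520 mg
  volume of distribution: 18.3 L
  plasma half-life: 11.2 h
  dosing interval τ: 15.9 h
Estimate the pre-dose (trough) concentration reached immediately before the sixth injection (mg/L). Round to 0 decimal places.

C₀ per dose = Dose / Vd = 1520 / 18.3 = 83.06 mg/L
k = ln2 / t½ = 0.693147 / 11.2 = 0.06189 h⁻¹
Fraction remaining after one interval: r = e^(−kτ) = e^(−0.06189 × 15.9) = 0.3738
Before dose 6, 5 doses have been given (aged 1τ, 2τ, 3τ, 4τ, 5τ).
C_trough = C₀ × (r + r² + … + r^5) = C₀ × r(1−r^5)/(1−r)
        = 83.06 × 0.3738 × (1 − 0.007298) / (1 − 0.3738) = 49.22 mg/L

49 mg/L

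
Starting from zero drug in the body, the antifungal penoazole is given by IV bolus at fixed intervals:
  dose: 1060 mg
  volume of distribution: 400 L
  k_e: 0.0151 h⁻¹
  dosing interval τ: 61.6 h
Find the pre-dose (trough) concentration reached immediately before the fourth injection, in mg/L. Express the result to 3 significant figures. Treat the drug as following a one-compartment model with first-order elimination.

1.62 mg/L

C₀ per dose = Dose / Vd = 1060 / 400 = 2.650 mg/L
Fraction remaining after one interval: r = e^(−kτ) = e^(−0.01510 × 61.6) = 0.3945
Before dose 4, 3 doses have been given (aged 1τ, 2τ, 3τ).
C_trough = C₀ × (r + r² + … + r^3) = C₀ × r(1−r^3)/(1−r)
        = 2.650 × 0.3945 × (1 − 0.06140) / (1 − 0.3945) = 1.621 mg/L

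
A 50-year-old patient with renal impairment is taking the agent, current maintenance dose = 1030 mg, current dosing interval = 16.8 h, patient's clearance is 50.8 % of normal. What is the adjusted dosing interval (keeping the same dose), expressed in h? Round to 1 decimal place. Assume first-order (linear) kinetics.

To keep the same average steady-state level, dosing rate must scale with clearance.
CL ratio = 50.8 / 100 = 0.5080
New interval (same dose) = 16.8 / 0.5080 = 33.07 h

33.1 h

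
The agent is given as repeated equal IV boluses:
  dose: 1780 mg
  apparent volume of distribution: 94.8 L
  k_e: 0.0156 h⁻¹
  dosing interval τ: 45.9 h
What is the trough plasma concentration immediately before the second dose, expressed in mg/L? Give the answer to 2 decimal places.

C₀ per dose = Dose / Vd = 1780 / 94.8 = 18.78 mg/L
Fraction remaining after one interval: r = e^(−kτ) = e^(−0.01560 × 45.9) = 0.4887
Before dose 2, 1 dose has been given (aged 1τ).
C_trough = C₀ × r = 18.78 × 0.4887 = 9.178 mg/L

9.18 mg/L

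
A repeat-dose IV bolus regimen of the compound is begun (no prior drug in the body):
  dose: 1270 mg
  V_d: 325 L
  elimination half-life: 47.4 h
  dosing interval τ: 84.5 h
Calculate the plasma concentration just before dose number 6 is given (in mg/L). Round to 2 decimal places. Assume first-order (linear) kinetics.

1.60 mg/L

C₀ per dose = Dose / Vd = 1270 / 325 = 3.908 mg/L
k = ln2 / t½ = 0.693147 / 47.4 = 0.01462 h⁻¹
Fraction remaining after one interval: r = e^(−kτ) = e^(−0.01462 × 84.5) = 0.2907
Before dose 6, 5 doses have been given (aged 1τ, 2τ, 3τ, 4τ, 5τ).
C_trough = C₀ × (r + r² + … + r^5) = C₀ × r(1−r^5)/(1−r)
        = 3.908 × 0.2907 × (1 − 0.002076) / (1 − 0.2907) = 1.598 mg/L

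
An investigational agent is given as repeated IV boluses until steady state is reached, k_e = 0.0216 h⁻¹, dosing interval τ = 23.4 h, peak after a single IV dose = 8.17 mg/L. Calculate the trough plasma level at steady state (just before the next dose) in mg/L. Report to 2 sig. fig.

e^(−kτ) = e^(−0.02160 × 23.4) = 0.6032
Accumulation ratio R = 1 / (1 − e^(−kτ)) = 1 / (1 − 0.6032) = 2.520
Steady-state trough = C₀ × R × e^(−kτ) = 8.17 × 2.520 × 0.6032 = 12.42 mg/L

12 mg/L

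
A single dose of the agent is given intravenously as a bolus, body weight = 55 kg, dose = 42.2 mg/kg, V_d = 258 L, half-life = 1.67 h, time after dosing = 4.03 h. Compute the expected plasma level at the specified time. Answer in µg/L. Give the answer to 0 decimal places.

1689 µg/L

Total dose = 42.2 × 55 = 2321 mg
C₀ = Dose / Vd = 2321 / 258 = 8.996 mg/L
k = ln2 / t½ = 0.693147 / 1.67 = 0.4151 h⁻¹
C = C₀ · e^(−k·t) = 8.996 × e^(−0.4151 × 4.03)
  = 8.996 × 0.1877 = 1.689 mg/L
Convert: 1.689 mg/L × 1000 = 1689 µg/L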